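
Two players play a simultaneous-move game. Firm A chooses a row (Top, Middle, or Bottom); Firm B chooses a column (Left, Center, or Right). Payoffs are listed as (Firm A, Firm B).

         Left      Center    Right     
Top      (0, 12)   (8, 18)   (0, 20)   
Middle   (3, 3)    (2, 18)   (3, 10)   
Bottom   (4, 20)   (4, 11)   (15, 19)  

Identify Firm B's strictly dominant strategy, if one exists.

No strictly dominant strategy

A strategy is strictly dominant if it gives Firm B a strictly higher payoff than every other strategy, against every choice by the opponent.
Left is not dominant: against Top, Center gives 18 > 12.
Center is not dominant: against Top, Right gives 20 > 18.
Right is not dominant: against Middle, Center gives 18 > 10.
No single strategy is best against every opponent action.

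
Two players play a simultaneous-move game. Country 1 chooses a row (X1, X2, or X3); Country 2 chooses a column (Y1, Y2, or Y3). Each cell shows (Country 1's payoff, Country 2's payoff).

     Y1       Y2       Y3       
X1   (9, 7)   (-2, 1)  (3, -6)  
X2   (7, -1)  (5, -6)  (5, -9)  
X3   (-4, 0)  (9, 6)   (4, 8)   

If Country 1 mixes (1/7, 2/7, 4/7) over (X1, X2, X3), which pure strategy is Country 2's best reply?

Compute Country 2's expected payoff from each pure strategy against the given mix.
Y1: (1/7)·7 + (2/7)·(-1) + (4/7)·0 = 5/7
Y2: (1/7)·1 + (2/7)·(-6) + (4/7)·6 = 13/7
Y3: (1/7)·(-6) + (2/7)·(-9) + (4/7)·8 = 8/7
Highest expected payoff is 13/7, from Y2.

Y2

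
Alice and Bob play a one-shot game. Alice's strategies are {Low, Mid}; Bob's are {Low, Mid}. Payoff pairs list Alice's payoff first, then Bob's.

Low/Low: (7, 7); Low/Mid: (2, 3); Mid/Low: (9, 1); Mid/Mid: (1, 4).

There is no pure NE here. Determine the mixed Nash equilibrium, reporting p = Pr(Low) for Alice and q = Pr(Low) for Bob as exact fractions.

p = 3/7, q = 1/3

In a mixed NE each player is indifferent between their pure strategies, so the opponent's mix sets the indifference.
Bob indifferent between Low and Mid: p·7 + (1−p)·1 = p·3 + (1−p)·4 ⟹ 1 + 6p = 4 + (-1)p ⟹ p = 3/7.
Alice indifferent between Low and Mid: q·7 + (1−q)·2 = q·9 + (1−q)·1 ⟹ 2 + 5q = 1 + 8q ⟹ q = 1/3.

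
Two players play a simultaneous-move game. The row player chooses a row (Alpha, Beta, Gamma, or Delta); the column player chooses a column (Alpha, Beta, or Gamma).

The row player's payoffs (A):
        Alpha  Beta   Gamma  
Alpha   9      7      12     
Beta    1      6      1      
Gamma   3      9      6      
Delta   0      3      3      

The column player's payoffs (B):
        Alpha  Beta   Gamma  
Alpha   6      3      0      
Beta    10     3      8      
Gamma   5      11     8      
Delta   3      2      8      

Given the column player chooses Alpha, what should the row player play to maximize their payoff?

With the column player fixed at Alpha, the row player's payoffs are: Alpha → 9, Beta → 1, Gamma → 3, Delta → 0.
The maximum is 9, achieved by Alpha.

Alpha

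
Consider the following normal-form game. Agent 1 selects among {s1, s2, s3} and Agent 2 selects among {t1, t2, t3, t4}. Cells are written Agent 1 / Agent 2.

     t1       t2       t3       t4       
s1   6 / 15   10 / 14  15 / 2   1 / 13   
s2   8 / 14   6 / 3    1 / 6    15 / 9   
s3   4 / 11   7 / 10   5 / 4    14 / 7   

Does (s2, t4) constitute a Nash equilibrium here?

Holding Agent 2 at t4: Agent 1 gets 15 from s2, versus 1 from s1, 14 from s3. No profitable deviation for Agent 1.
Holding Agent 1 at s2: Agent 2 gets 9 from t4 but could get 14 by switching to t1. Agent 2 has a profitable deviation.

No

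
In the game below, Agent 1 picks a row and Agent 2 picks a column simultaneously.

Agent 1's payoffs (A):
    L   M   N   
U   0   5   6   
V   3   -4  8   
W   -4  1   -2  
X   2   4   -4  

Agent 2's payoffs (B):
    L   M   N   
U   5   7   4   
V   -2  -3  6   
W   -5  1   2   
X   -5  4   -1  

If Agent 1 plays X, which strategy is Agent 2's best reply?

M

With Agent 1 fixed at X, Agent 2's payoffs are: L → -5, M → 4, N → -1.
The maximum is 4, achieved by M.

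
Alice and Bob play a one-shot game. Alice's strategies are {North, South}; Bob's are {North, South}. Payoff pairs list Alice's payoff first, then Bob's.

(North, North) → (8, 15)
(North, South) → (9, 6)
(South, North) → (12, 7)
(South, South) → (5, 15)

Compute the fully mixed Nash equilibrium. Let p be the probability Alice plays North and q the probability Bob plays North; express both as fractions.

Each player's mixing probability is pinned down by making the *other* player indifferent.
Bob indifferent between North and South: p·15 + (1−p)·7 = p·6 + (1−p)·15 ⟹ 7 + 8p = 15 + (-9)p ⟹ p = 8/17.
Alice indifferent between North and South: q·8 + (1−q)·9 = q·12 + (1−q)·5 ⟹ 9 + (-1)q = 5 + 7q ⟹ q = 1/2.

p = 8/17, q = 1/2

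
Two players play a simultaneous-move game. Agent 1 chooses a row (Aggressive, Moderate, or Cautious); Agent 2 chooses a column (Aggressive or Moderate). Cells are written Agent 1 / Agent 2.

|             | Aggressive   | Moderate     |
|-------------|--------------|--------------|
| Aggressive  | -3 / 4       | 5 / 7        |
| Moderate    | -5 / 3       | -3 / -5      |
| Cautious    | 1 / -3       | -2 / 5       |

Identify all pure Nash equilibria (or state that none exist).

(Aggressive, Moderate)

Check mutual best responses: a cell is a NE iff neither player can gain by unilaterally deviating.
Agent 1's best responses — vs Aggressive: Cautious (payoff 1); vs Moderate: Aggressive (payoff 5).
Agent 2's best responses — vs Aggressive: Moderate (payoff 7); vs Moderate: Aggressive (payoff 3); vs Cautious: Moderate (payoff 5).
The only mutual best response is (Aggressive, Moderate); neither player gains by switching there.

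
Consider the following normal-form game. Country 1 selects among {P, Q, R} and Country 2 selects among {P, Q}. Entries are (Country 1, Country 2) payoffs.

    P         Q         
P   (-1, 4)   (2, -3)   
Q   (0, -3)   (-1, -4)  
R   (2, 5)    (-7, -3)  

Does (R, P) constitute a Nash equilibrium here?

Yes

Holding Country 2 at P: Country 1 gets 2 from R, versus -1 from P, 0 from Q. No profitable deviation for Country 1.
Holding Country 1 at R: Country 2 gets 5 from P, versus -3 from Q. No profitable deviation for Country 2 either.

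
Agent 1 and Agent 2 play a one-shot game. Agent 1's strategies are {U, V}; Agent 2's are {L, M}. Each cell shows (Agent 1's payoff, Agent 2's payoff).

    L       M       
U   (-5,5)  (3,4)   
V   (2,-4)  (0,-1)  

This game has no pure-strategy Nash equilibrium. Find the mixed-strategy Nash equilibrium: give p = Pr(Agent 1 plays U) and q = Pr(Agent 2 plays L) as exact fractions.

In a mixed NE each player is indifferent between their pure strategies, so the opponent's mix sets the indifference.
Agent 2 indifferent between L and M: p·5 + (1−p)·(-4) = p·4 + (1−p)·(-1) ⟹ (-4) + 9p = (-1) + 5p ⟹ p = 3/4.
Agent 1 indifferent between U and V: q·(-5) + (1−q)·3 = q·2 + (1−q)·0 ⟹ 3 + (-8)q = 0 + 2q ⟹ q = 3/10.

p = 3/4, q = 3/10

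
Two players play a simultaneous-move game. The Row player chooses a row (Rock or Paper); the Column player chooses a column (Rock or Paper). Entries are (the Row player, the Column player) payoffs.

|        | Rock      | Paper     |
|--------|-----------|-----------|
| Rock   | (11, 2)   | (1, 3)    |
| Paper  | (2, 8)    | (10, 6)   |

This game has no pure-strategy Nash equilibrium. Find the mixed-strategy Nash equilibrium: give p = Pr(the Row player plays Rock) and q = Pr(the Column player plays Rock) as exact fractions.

p = 2/3, q = 1/2

Each player's mixing probability is pinned down by making the *other* player indifferent.
The Column player indifferent between Rock and Paper: p·2 + (1−p)·8 = p·3 + (1−p)·6 ⟹ 8 + (-6)p = 6 + (-3)p ⟹ p = 2/3.
The Row player indifferent between Rock and Paper: q·11 + (1−q)·1 = q·2 + (1−q)·10 ⟹ 1 + 10q = 10 + (-8)q ⟹ q = 1/2.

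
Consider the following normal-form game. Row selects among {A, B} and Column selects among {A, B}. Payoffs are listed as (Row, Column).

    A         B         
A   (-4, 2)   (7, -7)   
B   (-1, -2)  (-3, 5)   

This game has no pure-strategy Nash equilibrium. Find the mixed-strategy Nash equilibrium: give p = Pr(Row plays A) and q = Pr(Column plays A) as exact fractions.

p = 7/16, q = 10/13

In a mixed NE each player is indifferent between their pure strategies, so the opponent's mix sets the indifference.
Column indifferent between A and B: p·2 + (1−p)·(-2) = p·(-7) + (1−p)·5 ⟹ (-2) + 4p = 5 + (-12)p ⟹ p = 7/16.
Row indifferent between A and B: q·(-4) + (1−q)·7 = q·(-1) + (1−q)·(-3) ⟹ 7 + (-11)q = (-3) + 2q ⟹ q = 10/13.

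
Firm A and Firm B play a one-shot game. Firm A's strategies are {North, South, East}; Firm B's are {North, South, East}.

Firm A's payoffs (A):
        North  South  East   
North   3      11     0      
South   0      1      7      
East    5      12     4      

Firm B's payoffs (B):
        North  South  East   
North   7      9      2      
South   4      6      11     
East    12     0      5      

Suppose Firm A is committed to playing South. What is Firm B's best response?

East

With Firm A fixed at South, Firm B's payoffs are: North → 4, South → 6, East → 11.
The maximum is 11, achieved by East.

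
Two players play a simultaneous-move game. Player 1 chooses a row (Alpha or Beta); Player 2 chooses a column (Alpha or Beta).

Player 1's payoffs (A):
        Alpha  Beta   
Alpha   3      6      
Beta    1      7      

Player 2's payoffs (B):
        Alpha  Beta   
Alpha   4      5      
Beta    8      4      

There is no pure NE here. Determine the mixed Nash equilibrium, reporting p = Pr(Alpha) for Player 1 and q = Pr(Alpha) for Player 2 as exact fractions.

Each player's mixing probability is pinned down by making the *other* player indifferent.
Player 2 indifferent between Alpha and Beta: p·4 + (1−p)·8 = p·5 + (1−p)·4 ⟹ 8 + (-4)p = 4 + 1p ⟹ p = 4/5.
Player 1 indifferent between Alpha and Beta: q·3 + (1−q)·6 = q·1 + (1−q)·7 ⟹ 6 + (-3)q = 7 + (-6)q ⟹ q = 1/3.

p = 4/5, q = 1/3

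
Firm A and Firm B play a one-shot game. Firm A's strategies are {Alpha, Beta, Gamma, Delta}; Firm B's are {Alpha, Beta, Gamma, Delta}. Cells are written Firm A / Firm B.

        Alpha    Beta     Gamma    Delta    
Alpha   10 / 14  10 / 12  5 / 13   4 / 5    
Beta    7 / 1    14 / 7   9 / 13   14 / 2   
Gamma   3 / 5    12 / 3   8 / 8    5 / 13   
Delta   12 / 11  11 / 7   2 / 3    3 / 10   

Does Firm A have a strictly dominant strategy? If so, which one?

No strictly dominant strategy

Check whether one of Firm A's strategies beats all alternatives regardless of what the opponent does.
Alpha is not dominant: against Alpha, Delta gives 12 > 10.
Beta is not dominant: against Alpha, Alpha gives 10 > 7.
Gamma is not dominant: against Alpha, Alpha gives 10 > 3.
Delta is not dominant: against Beta, Beta gives 14 > 11.
No single strategy is best against every opponent action.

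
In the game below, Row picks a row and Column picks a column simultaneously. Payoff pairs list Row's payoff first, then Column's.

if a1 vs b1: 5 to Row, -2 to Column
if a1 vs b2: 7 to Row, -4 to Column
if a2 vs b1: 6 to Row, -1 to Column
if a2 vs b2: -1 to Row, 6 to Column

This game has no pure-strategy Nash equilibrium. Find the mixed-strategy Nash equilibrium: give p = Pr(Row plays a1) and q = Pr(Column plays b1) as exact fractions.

p = 7/9, q = 8/9

In a mixed NE each player is indifferent between their pure strategies, so the opponent's mix sets the indifference.
Column indifferent between b1 and b2: p·(-2) + (1−p)·(-1) = p·(-4) + (1−p)·6 ⟹ (-1) + (-1)p = 6 + (-10)p ⟹ p = 7/9.
Row indifferent between a1 and a2: q·5 + (1−q)·7 = q·6 + (1−q)·(-1) ⟹ 7 + (-2)q = (-1) + 7q ⟹ q = 8/9.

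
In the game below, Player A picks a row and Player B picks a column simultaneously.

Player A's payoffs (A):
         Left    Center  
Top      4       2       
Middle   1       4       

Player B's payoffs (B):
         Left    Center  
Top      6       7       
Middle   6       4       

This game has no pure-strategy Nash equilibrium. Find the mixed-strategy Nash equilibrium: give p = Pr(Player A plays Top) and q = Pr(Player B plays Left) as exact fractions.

In a mixed NE each player is indifferent between their pure strategies, so the opponent's mix sets the indifference.
Player B indifferent between Left and Center: p·6 + (1−p)·6 = p·7 + (1−p)·4 ⟹ 6 + 0p = 4 + 3p ⟹ p = 2/3.
Player A indifferent between Top and Middle: q·4 + (1−q)·2 = q·1 + (1−q)·4 ⟹ 2 + 2q = 4 + (-3)q ⟹ q = 2/5.

p = 2/3, q = 2/5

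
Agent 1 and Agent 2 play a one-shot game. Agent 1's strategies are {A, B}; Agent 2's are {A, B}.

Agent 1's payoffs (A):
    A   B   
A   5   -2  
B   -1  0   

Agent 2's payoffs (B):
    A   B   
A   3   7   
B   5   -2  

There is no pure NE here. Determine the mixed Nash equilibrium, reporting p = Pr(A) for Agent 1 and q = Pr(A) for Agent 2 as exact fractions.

p = 7/11, q = 1/4

In a mixed NE each player is indifferent between their pure strategies, so the opponent's mix sets the indifference.
Agent 2 indifferent between A and B: p·3 + (1−p)·5 = p·7 + (1−p)·(-2) ⟹ 5 + (-2)p = (-2) + 9p ⟹ p = 7/11.
Agent 1 indifferent between A and B: q·5 + (1−q)·(-2) = q·(-1) + (1−q)·0 ⟹ (-2) + 7q = 0 + (-1)q ⟹ q = 1/4.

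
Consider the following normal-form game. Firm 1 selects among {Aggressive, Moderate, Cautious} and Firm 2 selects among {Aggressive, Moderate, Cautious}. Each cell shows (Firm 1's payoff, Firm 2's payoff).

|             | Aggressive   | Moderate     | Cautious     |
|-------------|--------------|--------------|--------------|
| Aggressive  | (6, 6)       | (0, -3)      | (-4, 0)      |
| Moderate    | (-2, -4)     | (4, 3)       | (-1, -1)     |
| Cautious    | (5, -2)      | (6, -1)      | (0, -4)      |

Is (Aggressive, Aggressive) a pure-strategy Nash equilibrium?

Yes

Holding Firm 2 at Aggressive: Firm 1 gets 6 from Aggressive, versus -2 from Moderate, 5 from Cautious. No profitable deviation for Firm 1.
Holding Firm 1 at Aggressive: Firm 2 gets 6 from Aggressive, versus -3 from Moderate, 0 from Cautious. No profitable deviation for Firm 2 either.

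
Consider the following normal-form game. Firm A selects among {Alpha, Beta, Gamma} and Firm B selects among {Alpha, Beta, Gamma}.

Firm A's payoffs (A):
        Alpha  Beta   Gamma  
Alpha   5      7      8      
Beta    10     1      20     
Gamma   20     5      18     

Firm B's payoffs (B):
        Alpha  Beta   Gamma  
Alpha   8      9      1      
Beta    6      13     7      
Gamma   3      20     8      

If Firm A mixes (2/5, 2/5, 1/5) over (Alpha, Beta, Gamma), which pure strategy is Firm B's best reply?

Compute Firm B's expected payoff from each pure strategy against the given mix.
Alpha: (2/5)·8 + (2/5)·6 + (1/5)·3 = 31/5
Beta: (2/5)·9 + (2/5)·13 + (1/5)·20 = 64/5
Gamma: (2/5)·1 + (2/5)·7 + (1/5)·8 = 24/5
Highest expected payoff is 64/5, from Beta.

Beta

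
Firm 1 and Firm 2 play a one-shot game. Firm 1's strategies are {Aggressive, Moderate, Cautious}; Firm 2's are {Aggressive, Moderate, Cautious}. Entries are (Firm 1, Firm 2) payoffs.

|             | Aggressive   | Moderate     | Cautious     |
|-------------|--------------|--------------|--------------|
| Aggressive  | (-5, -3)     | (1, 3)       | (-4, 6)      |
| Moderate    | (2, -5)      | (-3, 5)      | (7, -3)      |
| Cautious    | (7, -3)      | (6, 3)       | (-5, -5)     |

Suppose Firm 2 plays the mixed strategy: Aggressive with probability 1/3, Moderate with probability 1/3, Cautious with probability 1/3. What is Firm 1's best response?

Compute Firm 1's expected payoff from each pure strategy against the given mix.
Aggressive: (1/3)·(-5) + (1/3)·1 + (1/3)·(-4) = -8/3
Moderate: (1/3)·2 + (1/3)·(-3) + (1/3)·7 = 2
Cautious: (1/3)·7 + (1/3)·6 + (1/3)·(-5) = 8/3
Highest expected payoff is 8/3, from Cautious.

Cautious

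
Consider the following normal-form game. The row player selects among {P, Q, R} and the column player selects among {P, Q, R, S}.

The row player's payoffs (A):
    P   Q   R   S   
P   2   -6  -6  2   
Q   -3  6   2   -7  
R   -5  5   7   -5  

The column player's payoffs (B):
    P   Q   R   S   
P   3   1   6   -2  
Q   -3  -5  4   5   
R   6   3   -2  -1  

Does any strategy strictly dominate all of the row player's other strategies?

No strictly dominant strategy

Check whether one of the row player's strategies beats all alternatives regardless of what the opponent does.
P is not dominant: against Q, Q gives 6 > -6.
Q is not dominant: against P, P gives 2 > -3.
R is not dominant: against P, P gives 2 > -5.
No single strategy is best against every opponent action.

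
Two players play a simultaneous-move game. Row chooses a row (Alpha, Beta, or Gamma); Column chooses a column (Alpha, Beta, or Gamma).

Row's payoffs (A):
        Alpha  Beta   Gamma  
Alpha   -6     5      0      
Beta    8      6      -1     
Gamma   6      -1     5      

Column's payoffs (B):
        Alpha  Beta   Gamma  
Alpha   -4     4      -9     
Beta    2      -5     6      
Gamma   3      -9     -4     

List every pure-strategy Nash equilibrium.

None

A profile is a Nash equilibrium when each player is best-responding to the other.
Row's best responses — vs Alpha: Beta (payoff 8); vs Beta: Beta (payoff 6); vs Gamma: Gamma (payoff 5).
Column's best responses — vs Alpha: Beta (payoff 4); vs Beta: Gamma (payoff 6); vs Gamma: Alpha (payoff 3).
No cell has both players best-responding. For instance, Row's best reply to Alpha is Beta, but against Beta Column prefers Gamma over Alpha.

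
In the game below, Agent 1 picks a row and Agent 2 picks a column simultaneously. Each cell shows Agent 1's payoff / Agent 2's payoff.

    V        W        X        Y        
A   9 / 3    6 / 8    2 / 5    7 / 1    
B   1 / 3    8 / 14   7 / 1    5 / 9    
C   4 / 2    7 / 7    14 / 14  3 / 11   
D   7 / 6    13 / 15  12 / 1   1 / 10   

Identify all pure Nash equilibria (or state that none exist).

(C, X) and (D, W)

A profile is a Nash equilibrium when each player is best-responding to the other.
Agent 1's best responses — vs V: A (payoff 9); vs W: D (payoff 13); vs X: C (payoff 14); vs Y: A (payoff 7).
Agent 2's best responses — vs A: W (payoff 8); vs B: W (payoff 14); vs C: X (payoff 14); vs D: W (payoff 15).
Mutual best responses occur at (C, X) and (D, W); at each, neither player gains by switching.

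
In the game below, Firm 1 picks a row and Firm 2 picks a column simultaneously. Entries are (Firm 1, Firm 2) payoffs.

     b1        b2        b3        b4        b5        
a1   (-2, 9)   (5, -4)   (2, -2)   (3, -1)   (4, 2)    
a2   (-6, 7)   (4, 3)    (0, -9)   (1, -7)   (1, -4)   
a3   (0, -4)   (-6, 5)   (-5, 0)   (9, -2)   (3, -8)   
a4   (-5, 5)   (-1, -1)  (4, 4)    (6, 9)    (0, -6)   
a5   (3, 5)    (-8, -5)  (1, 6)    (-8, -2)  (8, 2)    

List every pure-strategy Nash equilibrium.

No pure-strategy Nash equilibrium

A profile is a Nash equilibrium when each player is best-responding to the other.
Firm 1's best responses — vs b1: a5 (payoff 3); vs b2: a1 (payoff 5); vs b3: a4 (payoff 4); vs b4: a3 (payoff 9); vs b5: a5 (payoff 8).
Firm 2's best responses — vs a1: b1 (payoff 9); vs a2: b1 (payoff 7); vs a3: b2 (payoff 5); vs a4: b4 (payoff 9); vs a5: b3 (payoff 6).
No cell has both players best-responding. For instance, Firm 1's best reply to b4 is a3, but against a3 Firm 2 prefers b2 over b4.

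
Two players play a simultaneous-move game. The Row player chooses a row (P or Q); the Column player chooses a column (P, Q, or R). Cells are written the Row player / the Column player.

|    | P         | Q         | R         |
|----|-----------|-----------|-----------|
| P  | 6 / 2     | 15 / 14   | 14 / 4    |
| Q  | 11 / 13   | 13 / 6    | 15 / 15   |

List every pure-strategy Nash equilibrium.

Find each player's best response to every opponent strategy; NE are the intersections.
The Row player's best responses — vs P: Q (payoff 11); vs Q: P (payoff 15); vs R: Q (payoff 15).
The Column player's best responses — vs P: Q (payoff 14); vs Q: R (payoff 15).
Mutual best responses occur at (P, Q) and (Q, R); at each, neither player gains by switching.

(P, Q) and (Q, R)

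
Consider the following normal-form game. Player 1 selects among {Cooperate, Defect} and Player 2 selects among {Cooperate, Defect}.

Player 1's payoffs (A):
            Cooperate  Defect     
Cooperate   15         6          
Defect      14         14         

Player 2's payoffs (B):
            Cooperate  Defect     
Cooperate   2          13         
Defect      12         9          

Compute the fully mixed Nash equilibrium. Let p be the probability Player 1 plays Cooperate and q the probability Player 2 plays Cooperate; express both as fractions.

Each player's mixing probability is pinned down by making the *other* player indifferent.
Player 2 indifferent between Cooperate and Defect: p·2 + (1−p)·12 = p·13 + (1−p)·9 ⟹ 12 + (-10)p = 9 + 4p ⟹ p = 3/14.
Player 1 indifferent between Cooperate and Defect: q·15 + (1−q)·6 = q·14 + (1−q)·14 ⟹ 6 + 9q = 14 + 0q ⟹ q = 8/9.

p = 3/14, q = 8/9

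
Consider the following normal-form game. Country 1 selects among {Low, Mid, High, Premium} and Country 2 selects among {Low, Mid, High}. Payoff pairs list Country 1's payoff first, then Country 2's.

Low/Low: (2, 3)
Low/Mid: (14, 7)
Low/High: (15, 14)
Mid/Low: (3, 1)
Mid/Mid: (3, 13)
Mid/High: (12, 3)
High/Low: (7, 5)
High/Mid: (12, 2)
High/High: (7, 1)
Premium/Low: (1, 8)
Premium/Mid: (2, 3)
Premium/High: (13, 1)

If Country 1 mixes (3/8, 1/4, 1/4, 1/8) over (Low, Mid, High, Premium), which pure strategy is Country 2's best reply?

Mid

Compute Country 2's expected payoff from each pure strategy against the given mix.
Low: (3/8)·3 + (1/4)·1 + (1/4)·5 + (1/8)·8 = 29/8
Mid: (3/8)·7 + (1/4)·13 + (1/4)·2 + (1/8)·3 = 27/4
High: (3/8)·14 + (1/4)·3 + (1/4)·1 + (1/8)·1 = 51/8
Highest expected payoff is 27/4, from Mid.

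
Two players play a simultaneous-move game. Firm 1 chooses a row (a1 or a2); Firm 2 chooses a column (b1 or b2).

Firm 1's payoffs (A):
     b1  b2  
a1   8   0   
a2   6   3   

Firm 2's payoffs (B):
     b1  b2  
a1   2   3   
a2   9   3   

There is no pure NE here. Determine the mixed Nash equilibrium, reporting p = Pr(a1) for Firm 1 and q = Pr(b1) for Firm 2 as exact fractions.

In a mixed NE each player is indifferent between their pure strategies, so the opponent's mix sets the indifference.
Firm 2 indifferent between b1 and b2: p·2 + (1−p)·9 = p·3 + (1−p)·3 ⟹ 9 + (-7)p = 3 + 0p ⟹ p = 6/7.
Firm 1 indifferent between a1 and a2: q·8 + (1−q)·0 = q·6 + (1−q)·3 ⟹ 0 + 8q = 3 + 3q ⟹ q = 3/5.

p = 6/7, q = 3/5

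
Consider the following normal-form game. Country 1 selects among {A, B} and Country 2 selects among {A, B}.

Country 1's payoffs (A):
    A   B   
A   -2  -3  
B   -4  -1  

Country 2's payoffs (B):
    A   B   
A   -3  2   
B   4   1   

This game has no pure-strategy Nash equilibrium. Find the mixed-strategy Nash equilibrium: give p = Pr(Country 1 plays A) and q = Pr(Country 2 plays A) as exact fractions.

Each player's mixing probability is pinned down by making the *other* player indifferent.
Country 2 indifferent between A and B: p·(-3) + (1−p)·4 = p·2 + (1−p)·1 ⟹ 4 + (-7)p = 1 + 1p ⟹ p = 3/8.
Country 1 indifferent between A and B: q·(-2) + (1−q)·(-3) = q·(-4) + (1−q)·(-1) ⟹ (-3) + 1q = (-1) + (-3)q ⟹ q = 1/2.

p = 3/8, q = 1/2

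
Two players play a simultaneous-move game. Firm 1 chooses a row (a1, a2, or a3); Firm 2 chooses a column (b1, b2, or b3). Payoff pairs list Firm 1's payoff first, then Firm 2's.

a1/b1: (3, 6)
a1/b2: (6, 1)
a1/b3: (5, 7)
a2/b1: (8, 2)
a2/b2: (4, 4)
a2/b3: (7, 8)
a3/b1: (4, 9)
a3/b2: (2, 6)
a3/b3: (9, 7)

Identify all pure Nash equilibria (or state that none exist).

A profile is a Nash equilibrium when each player is best-responding to the other.
Firm 1's best responses — vs b1: a2 (payoff 8); vs b2: a1 (payoff 6); vs b3: a3 (payoff 9).
Firm 2's best responses — vs a1: b3 (payoff 7); vs a2: b3 (payoff 8); vs a3: b1 (payoff 9).
No cell has both players best-responding. For instance, Firm 1's best reply to b2 is a1, but against a1 Firm 2 prefers b3 over b2.

There is no pure-strategy Nash equilibrium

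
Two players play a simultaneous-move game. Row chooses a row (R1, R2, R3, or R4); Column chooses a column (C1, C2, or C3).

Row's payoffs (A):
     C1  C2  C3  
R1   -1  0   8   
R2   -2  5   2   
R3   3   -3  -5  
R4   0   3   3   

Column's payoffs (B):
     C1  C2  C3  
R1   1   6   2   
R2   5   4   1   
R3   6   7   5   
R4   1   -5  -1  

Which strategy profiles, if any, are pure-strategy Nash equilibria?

Find each player's best response to every opponent strategy; NE are the intersections.
Row's best responses — vs C1: R3 (payoff 3); vs C2: R2 (payoff 5); vs C3: R1 (payoff 8).
Column's best responses — vs R1: C2 (payoff 6); vs R2: C1 (payoff 5); vs R3: C2 (payoff 7); vs R4: C1 (payoff 1).
No cell has both players best-responding. For instance, Row's best reply to C3 is R1, but against R1 Column prefers C2 over C3.

No pure-strategy Nash equilibrium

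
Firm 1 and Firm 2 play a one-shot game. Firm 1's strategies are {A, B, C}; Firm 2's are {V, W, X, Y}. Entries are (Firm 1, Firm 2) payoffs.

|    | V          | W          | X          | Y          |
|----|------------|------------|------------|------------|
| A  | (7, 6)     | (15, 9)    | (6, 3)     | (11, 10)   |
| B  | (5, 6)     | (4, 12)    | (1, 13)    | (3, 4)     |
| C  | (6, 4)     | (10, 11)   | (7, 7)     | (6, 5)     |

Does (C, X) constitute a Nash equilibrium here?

No

Holding Firm 2 at X: Firm 1 gets 7 from C, versus 6 from A, 1 from B. No profitable deviation for Firm 1.
Holding Firm 1 at C: Firm 2 gets 7 from X but could get 11 by switching to W. Firm 2 has a profitable deviation.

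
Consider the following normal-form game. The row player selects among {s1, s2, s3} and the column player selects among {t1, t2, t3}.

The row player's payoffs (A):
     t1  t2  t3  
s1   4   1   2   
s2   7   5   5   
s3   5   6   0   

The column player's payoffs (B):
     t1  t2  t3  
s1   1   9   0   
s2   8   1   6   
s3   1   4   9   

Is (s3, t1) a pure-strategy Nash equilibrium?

No

Holding the column player at t1: the row player gets 5 from s3 but could get 7 by switching to s2. The row player has a profitable deviation.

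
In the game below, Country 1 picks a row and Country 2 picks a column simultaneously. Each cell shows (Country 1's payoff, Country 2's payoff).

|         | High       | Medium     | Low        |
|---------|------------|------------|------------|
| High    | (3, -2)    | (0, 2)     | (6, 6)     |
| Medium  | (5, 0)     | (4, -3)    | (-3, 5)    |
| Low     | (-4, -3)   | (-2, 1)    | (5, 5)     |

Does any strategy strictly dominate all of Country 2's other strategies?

A strategy is strictly dominant if it gives Country 2 a strictly higher payoff than every other strategy, against every choice by the opponent.
Low strictly dominates: vs High: 6 > each of {-2, 2}; vs Medium: 5 > each of {0, -3}; vs Low: 5 > each of {-3, 1}.

Low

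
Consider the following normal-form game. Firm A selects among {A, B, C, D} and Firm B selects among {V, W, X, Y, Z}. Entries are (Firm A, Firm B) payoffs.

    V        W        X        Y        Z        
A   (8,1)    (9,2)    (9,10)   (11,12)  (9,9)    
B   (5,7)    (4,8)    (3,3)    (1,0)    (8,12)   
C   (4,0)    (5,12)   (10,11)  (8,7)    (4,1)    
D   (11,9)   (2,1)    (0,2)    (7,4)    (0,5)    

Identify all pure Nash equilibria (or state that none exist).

Find each player's best response to every opponent strategy; NE are the intersections.
Firm A's best responses — vs V: D (payoff 11); vs W: A (payoff 9); vs X: C (payoff 10); vs Y: A (payoff 11); vs Z: A (payoff 9).
Firm B's best responses — vs A: Y (payoff 12); vs B: Z (payoff 12); vs C: W (payoff 12); vs D: V (payoff 9).
Mutual best responses occur at (A, Y) and (D, V); at each, neither player gains by switching.

(A, Y) and (D, V)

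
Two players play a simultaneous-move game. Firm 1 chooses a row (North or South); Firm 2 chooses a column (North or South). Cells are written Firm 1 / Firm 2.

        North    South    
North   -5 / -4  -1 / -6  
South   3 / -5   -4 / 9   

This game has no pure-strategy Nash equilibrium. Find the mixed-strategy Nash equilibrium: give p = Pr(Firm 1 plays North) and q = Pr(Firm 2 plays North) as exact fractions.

Each player's mixing probability is pinned down by making the *other* player indifferent.
Firm 2 indifferent between North and South: p·(-4) + (1−p)·(-5) = p·(-6) + (1−p)·9 ⟹ (-5) + 1p = 9 + (-15)p ⟹ p = 7/8.
Firm 1 indifferent between North and South: q·(-5) + (1−q)·(-1) = q·3 + (1−q)·(-4) ⟹ (-1) + (-4)q = (-4) + 7q ⟹ q = 3/11.

p = 7/8, q = 3/11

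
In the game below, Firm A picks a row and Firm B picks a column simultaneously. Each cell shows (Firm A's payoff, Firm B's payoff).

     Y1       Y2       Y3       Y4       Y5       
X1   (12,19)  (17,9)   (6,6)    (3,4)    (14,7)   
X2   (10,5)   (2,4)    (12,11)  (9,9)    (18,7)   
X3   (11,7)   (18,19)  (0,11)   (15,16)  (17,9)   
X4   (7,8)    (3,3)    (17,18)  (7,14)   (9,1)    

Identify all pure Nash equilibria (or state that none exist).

Check mutual best responses: a cell is a NE iff neither player can gain by unilaterally deviating.
Firm A's best responses — vs Y1: X1 (payoff 12); vs Y2: X3 (payoff 18); vs Y3: X4 (payoff 17); vs Y4: X3 (payoff 15); vs Y5: X2 (payoff 18).
Firm B's best responses — vs X1: Y1 (payoff 19); vs X2: Y3 (payoff 11); vs X3: Y2 (payoff 19); vs X4: Y3 (payoff 18).
Mutual best responses occur at (X1, Y1), (X3, Y2), and (X4, Y3); at each, neither player gains by switching.

(X1, Y1), (X3, Y2), and (X4, Y3)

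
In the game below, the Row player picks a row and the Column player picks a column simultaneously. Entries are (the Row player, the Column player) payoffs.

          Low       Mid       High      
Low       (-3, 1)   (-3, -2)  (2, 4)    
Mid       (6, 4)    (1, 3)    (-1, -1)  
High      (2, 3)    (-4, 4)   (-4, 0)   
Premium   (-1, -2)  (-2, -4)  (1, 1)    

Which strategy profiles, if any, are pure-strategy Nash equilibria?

(Low, High) and (Mid, Low)

Check mutual best responses: a cell is a NE iff neither player can gain by unilaterally deviating.
The Row player's best responses — vs Low: Mid (payoff 6); vs Mid: Mid (payoff 1); vs High: Low (payoff 2).
The Column player's best responses — vs Low: High (payoff 4); vs Mid: Low (payoff 4); vs High: Mid (payoff 4); vs Premium: High (payoff 1).
Mutual best responses occur at (Low, High) and (Mid, Low); at each, neither player gains by switching.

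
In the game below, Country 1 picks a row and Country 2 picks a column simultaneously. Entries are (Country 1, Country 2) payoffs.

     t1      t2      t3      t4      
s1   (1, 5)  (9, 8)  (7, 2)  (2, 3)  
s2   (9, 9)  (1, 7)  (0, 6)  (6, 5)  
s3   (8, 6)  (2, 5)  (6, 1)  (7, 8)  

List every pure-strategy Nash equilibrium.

(s1, t2), (s2, t1), and (s3, t4)

Check mutual best responses: a cell is a NE iff neither player can gain by unilaterally deviating.
Country 1's best responses — vs t1: s2 (payoff 9); vs t2: s1 (payoff 9); vs t3: s1 (payoff 7); vs t4: s3 (payoff 7).
Country 2's best responses — vs s1: t2 (payoff 8); vs s2: t1 (payoff 9); vs s3: t4 (payoff 8).
Mutual best responses occur at (s1, t2), (s2, t1), and (s3, t4); at each, neither player gains by switching.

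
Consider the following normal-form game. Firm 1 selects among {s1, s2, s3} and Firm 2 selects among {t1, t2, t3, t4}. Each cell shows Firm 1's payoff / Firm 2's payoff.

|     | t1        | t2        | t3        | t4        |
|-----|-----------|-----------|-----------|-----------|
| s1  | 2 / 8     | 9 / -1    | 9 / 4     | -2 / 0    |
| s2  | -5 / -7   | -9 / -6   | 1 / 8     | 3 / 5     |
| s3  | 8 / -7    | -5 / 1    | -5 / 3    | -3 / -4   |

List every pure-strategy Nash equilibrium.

None

A profile is a Nash equilibrium when each player is best-responding to the other.
Firm 1's best responses — vs t1: s3 (payoff 8); vs t2: s1 (payoff 9); vs t3: s1 (payoff 9); vs t4: s2 (payoff 3).
Firm 2's best responses — vs s1: t1 (payoff 8); vs s2: t3 (payoff 8); vs s3: t3 (payoff 3).
No cell has both players best-responding. For instance, Firm 1's best reply to t3 is s1, but against s1 Firm 2 prefers t1 over t3.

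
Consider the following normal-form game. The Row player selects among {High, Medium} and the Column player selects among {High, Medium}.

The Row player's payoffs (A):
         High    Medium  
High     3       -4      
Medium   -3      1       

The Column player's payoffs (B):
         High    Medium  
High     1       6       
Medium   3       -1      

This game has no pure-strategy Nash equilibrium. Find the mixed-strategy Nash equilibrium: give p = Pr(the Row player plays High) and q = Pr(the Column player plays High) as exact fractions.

p = 4/9, q = 5/11

Each player's mixing probability is pinned down by making the *other* player indifferent.
The Column player indifferent between High and Medium: p·1 + (1−p)·3 = p·6 + (1−p)·(-1) ⟹ 3 + (-2)p = (-1) + 7p ⟹ p = 4/9.
The Row player indifferent between High and Medium: q·3 + (1−q)·(-4) = q·(-3) + (1−q)·1 ⟹ (-4) + 7q = 1 + (-4)q ⟹ q = 5/11.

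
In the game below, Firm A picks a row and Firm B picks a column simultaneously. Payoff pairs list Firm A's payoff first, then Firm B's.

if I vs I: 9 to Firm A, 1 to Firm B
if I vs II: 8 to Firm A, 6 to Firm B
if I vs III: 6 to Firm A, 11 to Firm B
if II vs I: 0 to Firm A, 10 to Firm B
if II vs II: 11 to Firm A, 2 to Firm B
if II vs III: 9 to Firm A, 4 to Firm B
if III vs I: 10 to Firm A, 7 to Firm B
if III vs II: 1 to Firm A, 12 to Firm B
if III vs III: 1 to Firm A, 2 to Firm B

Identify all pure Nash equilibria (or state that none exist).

There is no pure-strategy Nash equilibrium

Check mutual best responses: a cell is a NE iff neither player can gain by unilaterally deviating.
Firm A's best responses — vs I: III (payoff 10); vs II: II (payoff 11); vs III: II (payoff 9).
Firm B's best responses — vs I: III (payoff 11); vs II: I (payoff 10); vs III: II (payoff 12).
No cell has both players best-responding. For instance, Firm A's best reply to III is II, but against II Firm B prefers I over III.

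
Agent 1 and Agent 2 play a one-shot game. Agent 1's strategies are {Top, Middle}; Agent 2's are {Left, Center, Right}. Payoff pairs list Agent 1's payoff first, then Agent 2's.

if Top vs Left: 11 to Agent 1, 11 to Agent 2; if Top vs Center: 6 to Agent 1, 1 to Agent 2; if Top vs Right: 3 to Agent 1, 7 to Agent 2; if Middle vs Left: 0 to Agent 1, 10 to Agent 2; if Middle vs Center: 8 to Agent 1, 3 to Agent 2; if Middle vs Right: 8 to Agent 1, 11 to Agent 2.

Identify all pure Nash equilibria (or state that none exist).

Find each player's best response to every opponent strategy; NE are the intersections.
Agent 1's best responses — vs Left: Top (payoff 11); vs Center: Middle (payoff 8); vs Right: Middle (payoff 8).
Agent 2's best responses — vs Top: Left (payoff 11); vs Middle: Right (payoff 11).
Mutual best responses occur at (Top, Left) and (Middle, Right); at each, neither player gains by switching.

(Top, Left) and (Middle, Right)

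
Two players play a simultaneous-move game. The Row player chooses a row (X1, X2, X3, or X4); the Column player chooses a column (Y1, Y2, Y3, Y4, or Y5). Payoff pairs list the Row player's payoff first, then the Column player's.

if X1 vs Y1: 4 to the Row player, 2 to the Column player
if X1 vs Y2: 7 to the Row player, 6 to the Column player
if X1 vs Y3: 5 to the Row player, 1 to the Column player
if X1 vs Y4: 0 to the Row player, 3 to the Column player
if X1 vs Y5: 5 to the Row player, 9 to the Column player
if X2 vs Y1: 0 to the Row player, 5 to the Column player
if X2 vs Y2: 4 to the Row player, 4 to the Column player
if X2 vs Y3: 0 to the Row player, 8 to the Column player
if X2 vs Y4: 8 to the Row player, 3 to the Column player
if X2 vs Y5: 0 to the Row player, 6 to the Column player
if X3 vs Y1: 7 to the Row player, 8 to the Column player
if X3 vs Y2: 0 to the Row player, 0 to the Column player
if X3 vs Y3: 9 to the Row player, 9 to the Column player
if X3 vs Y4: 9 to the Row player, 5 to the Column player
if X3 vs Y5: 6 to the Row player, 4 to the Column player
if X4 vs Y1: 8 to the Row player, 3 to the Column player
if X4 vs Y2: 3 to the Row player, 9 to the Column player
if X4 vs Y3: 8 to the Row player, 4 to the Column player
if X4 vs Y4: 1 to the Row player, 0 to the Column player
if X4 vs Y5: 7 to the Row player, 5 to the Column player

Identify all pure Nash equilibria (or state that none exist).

Find each player's best response to every opponent strategy; NE are the intersections.
The Row player's best responses — vs Y1: X4 (payoff 8); vs Y2: X1 (payoff 7); vs Y3: X3 (payoff 9); vs Y4: X3 (payoff 9); vs Y5: X4 (payoff 7).
The Column player's best responses — vs X1: Y5 (payoff 9); vs X2: Y3 (payoff 8); vs X3: Y3 (payoff 9); vs X4: Y2 (payoff 9).
The only mutual best response is (X3, Y3); neither player gains by switching there.

(X3, Y3)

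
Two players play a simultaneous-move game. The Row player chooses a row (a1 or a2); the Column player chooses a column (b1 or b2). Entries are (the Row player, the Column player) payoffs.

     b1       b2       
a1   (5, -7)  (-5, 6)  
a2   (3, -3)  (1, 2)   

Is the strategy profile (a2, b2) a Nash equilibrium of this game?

Yes

Holding the Column player at b2: the Row player gets 1 from a2, versus -5 from a1. No profitable deviation for the Row player.
Holding the Row player at a2: the Column player gets 2 from b2, versus -3 from b1. No profitable deviation for the Column player either.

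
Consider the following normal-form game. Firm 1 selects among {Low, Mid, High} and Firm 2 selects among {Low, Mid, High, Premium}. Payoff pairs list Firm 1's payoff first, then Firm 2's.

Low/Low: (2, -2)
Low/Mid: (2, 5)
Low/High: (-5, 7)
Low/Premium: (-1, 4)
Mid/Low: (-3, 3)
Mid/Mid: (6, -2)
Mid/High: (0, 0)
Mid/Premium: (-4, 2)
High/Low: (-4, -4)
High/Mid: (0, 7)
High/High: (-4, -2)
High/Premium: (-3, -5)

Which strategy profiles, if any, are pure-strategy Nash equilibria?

No pure-strategy Nash equilibrium

Find each player's best response to every opponent strategy; NE are the intersections.
Firm 1's best responses — vs Low: Low (payoff 2); vs Mid: Mid (payoff 6); vs High: Mid (payoff 0); vs Premium: Low (payoff -1).
Firm 2's best responses — vs Low: High (payoff 7); vs Mid: Low (payoff 3); vs High: Mid (payoff 7).
No cell has both players best-responding. For instance, Firm 1's best reply to Mid is Mid, but against Mid Firm 2 prefers Low over Mid.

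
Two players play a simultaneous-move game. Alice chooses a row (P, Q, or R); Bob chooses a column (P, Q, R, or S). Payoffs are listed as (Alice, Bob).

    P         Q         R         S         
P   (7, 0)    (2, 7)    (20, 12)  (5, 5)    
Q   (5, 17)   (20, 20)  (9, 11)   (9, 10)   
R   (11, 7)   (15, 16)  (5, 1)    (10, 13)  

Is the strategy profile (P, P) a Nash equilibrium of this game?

Holding Bob at P: Alice gets 7 from P but could get 11 by switching to R. Alice has a profitable deviation.

No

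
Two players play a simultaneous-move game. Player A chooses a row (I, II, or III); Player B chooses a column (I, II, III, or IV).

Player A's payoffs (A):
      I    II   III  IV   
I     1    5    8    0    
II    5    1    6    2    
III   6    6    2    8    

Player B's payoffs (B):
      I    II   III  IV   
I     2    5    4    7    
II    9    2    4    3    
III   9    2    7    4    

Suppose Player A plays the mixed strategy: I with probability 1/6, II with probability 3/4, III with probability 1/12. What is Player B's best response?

I

Compute Player B's expected payoff from each pure strategy against the given mix.
I: (1/6)·2 + (3/4)·9 + (1/12)·9 = 47/6
II: (1/6)·5 + (3/4)·2 + (1/12)·2 = 5/2
III: (1/6)·4 + (3/4)·4 + (1/12)·7 = 17/4
IV: (1/6)·7 + (3/4)·3 + (1/12)·4 = 15/4
Highest expected payoff is 47/6, from I.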